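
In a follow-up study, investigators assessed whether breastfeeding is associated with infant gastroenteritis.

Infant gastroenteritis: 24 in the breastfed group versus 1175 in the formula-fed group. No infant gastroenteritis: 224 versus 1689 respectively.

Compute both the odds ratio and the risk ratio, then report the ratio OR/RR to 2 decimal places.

From the description: a = 24, b = 224, c = 1175, d = 1689.
OR = (24·1689)/(224·1175) = 40536/263200 = 0.15401
Risk in exposed = 24/248 = 0.09677; risk in unexposed = 1175/2864 = 0.41027; RR = 0.23588
OR/RR = 0.15401 / 0.23588 = 0.65292
The outcome is not rare, so the OR lies further from 1 than the RR.

0.65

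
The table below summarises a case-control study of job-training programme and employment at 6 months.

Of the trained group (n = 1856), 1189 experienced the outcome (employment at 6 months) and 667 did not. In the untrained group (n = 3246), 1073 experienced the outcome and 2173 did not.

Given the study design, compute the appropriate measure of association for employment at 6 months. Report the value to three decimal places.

From the description: a = 1189, b = 667, c = 1073, d = 2173.
This is a case-control study: participants were sampled on outcome status, so risks in the source population cannot be estimated directly — relative risk is not valid here. The odds ratio is the appropriate measure.
OR = (a·d)/(b·c) = (1189 × 2173) / (667 × 1073) = 2583697 / 715691 = 3.61007

3.610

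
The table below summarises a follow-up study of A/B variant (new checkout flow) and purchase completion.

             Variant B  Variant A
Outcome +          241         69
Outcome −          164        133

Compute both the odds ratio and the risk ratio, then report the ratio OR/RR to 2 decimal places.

Reading the table with exposure as columns: a = 241 (Variant B, case), b = 164 (Variant B, non-case), c = 69 (Variant A, case), d = 133.
OR = (241·133)/(164·69) = 32053/11316 = 2.83254
Risk in exposed = 241/405 = 0.59506; risk in unexposed = 69/202 = 0.34158; RR = 1.74206
OR/RR = 2.83254 / 1.74206 = 1.62597
The outcome is not rare, so the OR lies further from 1 than the RR.

1.63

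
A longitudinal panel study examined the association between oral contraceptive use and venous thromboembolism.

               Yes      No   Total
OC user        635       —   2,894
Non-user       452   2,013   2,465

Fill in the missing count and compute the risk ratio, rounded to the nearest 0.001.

The missing cell is in the exposed row: 2894 − 635 = 2259.
So a = 635, b = 2259, c = 452, d = 2013.
RR = [a/(a+b)] / [c/(c+d)] = (635/2894) / (452/2465) = 0.21942/0.18337 = 1.19661

1.197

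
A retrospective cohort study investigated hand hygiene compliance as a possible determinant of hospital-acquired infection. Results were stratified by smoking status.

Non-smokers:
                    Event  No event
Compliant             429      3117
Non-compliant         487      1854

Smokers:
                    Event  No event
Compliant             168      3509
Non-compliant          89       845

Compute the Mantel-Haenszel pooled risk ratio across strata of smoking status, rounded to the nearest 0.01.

0.56

RR_MH = Σ(aᵢ·n₀ᵢ/nᵢ) / Σ(cᵢ·n₁ᵢ/nᵢ), with n₁ᵢ = aᵢ+bᵢ (exposed), n₀ᵢ = cᵢ+dᵢ (unexposed), nᵢ = n₁ᵢ+n₀ᵢ.
Stratum 1 (Non-smokers): n₁ = 3546, n₀ = 2341, n = 5887; a·n₀/n = 429·2341/5887 = 170.5944; c·n₁/n = 487·3546/5887 = 293.3416
Stratum 2 (Smokers): n₁ = 3677, n₀ = 934, n = 4611; a·n₀/n = 168·934/4611 = 34.0299; c·n₁/n = 89·3677/4611 = 70.9722
RR_MH = (170.5944 + 34.0299) / (293.3416 + 70.9722) = 204.6243 / 364.3138 = 0.56167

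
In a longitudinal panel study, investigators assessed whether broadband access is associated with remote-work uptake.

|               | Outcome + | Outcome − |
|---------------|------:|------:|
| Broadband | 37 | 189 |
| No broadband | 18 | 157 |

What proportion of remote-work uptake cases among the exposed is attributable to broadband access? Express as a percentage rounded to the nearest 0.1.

37.2

Cells: a = 37, b = 189, c = 18, d = 157.
Risk in exposed = 37/226 = 0.16372; risk in unexposed = 18/175 = 0.10286.
RR = 0.16372/0.10286 = 1.59169
AR% = (RR − 1)/RR × 100 = (1.59169 − 1)/1.59169 × 100 = 37.1737%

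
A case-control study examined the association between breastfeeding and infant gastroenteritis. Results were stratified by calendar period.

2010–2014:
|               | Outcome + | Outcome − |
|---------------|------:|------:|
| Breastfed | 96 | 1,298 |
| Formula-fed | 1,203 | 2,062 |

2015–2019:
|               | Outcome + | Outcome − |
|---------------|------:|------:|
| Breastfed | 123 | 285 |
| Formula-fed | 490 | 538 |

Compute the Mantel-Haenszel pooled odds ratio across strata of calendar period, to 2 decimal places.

OR_MH = Σ(aᵢdᵢ/nᵢ) / Σ(bᵢcᵢ/nᵢ), where nᵢ is the stratum total.
Stratum 1 (2010–2014): n = 4659; a·d/n = 96·2062/4659 = 42.4881; b·c/n = 1298·1203/4659 = 335.1565
Stratum 2 (2015–2019): n = 1436; a·d/n = 123·538/1436 = 46.0822; b·c/n = 285·490/1436 = 97.2493
OR_MH = (42.4881 + 46.0822) / (335.1565 + 97.2493) = 88.5703 / 432.4058 = 0.20483

0.20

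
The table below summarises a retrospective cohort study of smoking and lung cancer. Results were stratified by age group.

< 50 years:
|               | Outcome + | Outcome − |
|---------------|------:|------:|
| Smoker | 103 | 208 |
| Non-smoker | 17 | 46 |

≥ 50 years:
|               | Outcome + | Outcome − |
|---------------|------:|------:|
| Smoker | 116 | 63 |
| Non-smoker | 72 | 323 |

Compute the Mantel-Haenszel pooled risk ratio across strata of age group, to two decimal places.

2.66

RR_MH = Σ(aᵢ·n₀ᵢ/nᵢ) / Σ(cᵢ·n₁ᵢ/nᵢ), with n₁ᵢ = aᵢ+bᵢ (exposed), n₀ᵢ = cᵢ+dᵢ (unexposed), nᵢ = n₁ᵢ+n₀ᵢ.
Stratum 1 (< 50 years): n₁ = 311, n₀ = 63, n = 374; a·n₀/n = 103·63/374 = 17.3503; c·n₁/n = 17·311/374 = 14.1364
Stratum 2 (≥ 50 years): n₁ = 179, n₀ = 395, n = 574; a·n₀/n = 116·395/574 = 79.8258; c·n₁/n = 72·179/574 = 22.4530
RR_MH = (17.3503 + 79.8258) / (14.1364 + 22.4530) = 97.1761 / 36.5893 = 2.65586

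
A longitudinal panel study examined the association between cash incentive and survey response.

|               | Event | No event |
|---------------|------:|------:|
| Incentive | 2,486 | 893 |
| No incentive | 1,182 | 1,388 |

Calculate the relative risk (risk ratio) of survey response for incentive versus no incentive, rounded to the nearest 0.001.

Cells: a = 2486, b = 893, c = 1182, d = 1388.
Risk in exposed = 2486/3379 = 0.73572; risk in unexposed = 1182/2570 = 0.45992.
RR = 0.73572 / 0.45992 = 1.59966
The risk among the exposed is 1.60 times that among the unexposed.

1.600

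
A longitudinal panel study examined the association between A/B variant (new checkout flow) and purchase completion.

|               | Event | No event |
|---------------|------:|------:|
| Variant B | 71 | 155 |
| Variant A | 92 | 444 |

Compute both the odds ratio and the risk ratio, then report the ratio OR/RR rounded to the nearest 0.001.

Cells: a = 71, b = 155, c = 92, d = 444.
OR = (71·444)/(155·92) = 31524/14260 = 2.21066
Risk in exposed = 71/226 = 0.31416; risk in unexposed = 92/536 = 0.17164; RR = 1.83032
OR/RR = 2.21066 / 1.83032 = 1.20780
The outcome is not rare, so the OR lies further from 1 than the RR.

1.208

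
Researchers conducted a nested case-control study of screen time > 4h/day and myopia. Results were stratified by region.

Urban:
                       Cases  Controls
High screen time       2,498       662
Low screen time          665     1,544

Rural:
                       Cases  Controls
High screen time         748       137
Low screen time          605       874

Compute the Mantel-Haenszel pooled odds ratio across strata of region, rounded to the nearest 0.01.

8.50

OR_MH = Σ(aᵢdᵢ/nᵢ) / Σ(bᵢcᵢ/nᵢ), where nᵢ is the stratum total.
Stratum 1 (Urban): n = 5369; a·d/n = 2498·1544/5369 = 718.3669; b·c/n = 662·665/5369 = 81.9948
Stratum 2 (Rural): n = 2364; a·d/n = 748·874/2364 = 276.5448; b·c/n = 137·605/2364 = 35.0613
OR_MH = (718.3669 + 276.5448) / (81.9948 + 35.0613) = 994.9118 / 117.0561 = 8.49944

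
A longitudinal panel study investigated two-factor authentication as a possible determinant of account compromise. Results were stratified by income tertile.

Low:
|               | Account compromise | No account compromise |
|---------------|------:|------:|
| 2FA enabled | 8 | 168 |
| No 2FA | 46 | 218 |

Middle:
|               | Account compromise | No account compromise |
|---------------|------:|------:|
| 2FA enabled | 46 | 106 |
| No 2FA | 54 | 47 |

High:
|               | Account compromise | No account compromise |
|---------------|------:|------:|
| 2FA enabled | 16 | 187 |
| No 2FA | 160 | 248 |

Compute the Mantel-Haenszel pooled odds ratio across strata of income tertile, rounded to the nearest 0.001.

0.213

OR_MH = Σ(aᵢdᵢ/nᵢ) / Σ(bᵢcᵢ/nᵢ), where nᵢ is the stratum total.
Stratum 1 (Low): n = 440; a·d/n = 8·218/440 = 3.9636; b·c/n = 168·46/440 = 17.5636
Stratum 2 (Middle): n = 253; a·d/n = 46·47/253 = 8.5455; b·c/n = 106·54/253 = 22.6245
Stratum 3 (High): n = 611; a·d/n = 16·248/611 = 6.4943; b·c/n = 187·160/611 = 48.9689
OR_MH = (3.9636 + 8.5455 + 6.4943) / (17.5636 + 22.6245 + 48.9689) = 19.0034 / 89.1570 = 0.21314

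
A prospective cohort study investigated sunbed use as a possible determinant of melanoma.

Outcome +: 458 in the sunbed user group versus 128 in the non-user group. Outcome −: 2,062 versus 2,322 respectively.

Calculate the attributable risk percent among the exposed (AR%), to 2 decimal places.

71.25

From the description: a = 458, b = 2062, c = 128, d = 2322.
Risk in exposed = 458/2520 = 0.18175; risk in unexposed = 128/2450 = 0.05224.
RR = 0.18175/0.05224 = 3.47873
AR% = (RR − 1)/RR × 100 = (3.47873 − 1)/3.47873 × 100 = 71.2539%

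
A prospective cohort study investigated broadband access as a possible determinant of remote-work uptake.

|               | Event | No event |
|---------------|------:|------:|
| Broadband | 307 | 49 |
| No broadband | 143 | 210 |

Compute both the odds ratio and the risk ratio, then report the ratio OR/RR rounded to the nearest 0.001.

Cells: a = 307, b = 49, c = 143, d = 210.
OR = (307·210)/(49·143) = 64470/7007 = 9.20080
Risk in exposed = 307/356 = 0.86236; risk in unexposed = 143/353 = 0.40510; RR = 2.12876
OR/RR = 9.20080 / 2.12876 = 4.32214
The outcome is not rare, so the OR lies further from 1 than the RR.

4.322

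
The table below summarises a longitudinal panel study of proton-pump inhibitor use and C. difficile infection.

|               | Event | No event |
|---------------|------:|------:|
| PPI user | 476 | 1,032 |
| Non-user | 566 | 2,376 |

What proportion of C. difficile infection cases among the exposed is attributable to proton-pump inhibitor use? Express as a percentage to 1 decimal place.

Cells: a = 476, b = 1032, c = 566, d = 2376.
Risk in exposed = 476/1508 = 0.31565; risk in unexposed = 566/2942 = 0.19239.
RR = 0.31565/0.19239 = 1.64071
AR% = (RR − 1)/RR × 100 = (1.64071 − 1)/1.64071 × 100 = 39.0508%

39.1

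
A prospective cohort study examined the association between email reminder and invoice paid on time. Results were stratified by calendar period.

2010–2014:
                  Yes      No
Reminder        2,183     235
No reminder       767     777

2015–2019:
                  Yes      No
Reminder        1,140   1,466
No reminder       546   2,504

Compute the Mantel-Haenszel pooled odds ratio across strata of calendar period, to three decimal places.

4.988

OR_MH = Σ(aᵢdᵢ/nᵢ) / Σ(bᵢcᵢ/nᵢ), where nᵢ is the stratum total.
Stratum 1 (2010–2014): n = 3962; a·d/n = 2183·777/3962 = 428.1148; b·c/n = 235·767/3962 = 45.4934
Stratum 2 (2015–2019): n = 5656; a·d/n = 1140·2504/5656 = 504.6959; b·c/n = 1466·546/5656 = 141.5198
OR_MH = (428.1148 + 504.6959) / (45.4934 + 141.5198) = 932.8107 / 187.0132 = 4.98794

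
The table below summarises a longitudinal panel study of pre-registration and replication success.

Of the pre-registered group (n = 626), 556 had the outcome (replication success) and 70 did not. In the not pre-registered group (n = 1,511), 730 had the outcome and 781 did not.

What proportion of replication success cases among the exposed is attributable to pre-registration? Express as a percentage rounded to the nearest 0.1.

45.6

From the description: a = 556, b = 70, c = 730, d = 781.
Risk in exposed = 556/626 = 0.88818; risk in unexposed = 730/1511 = 0.48312.
RR = 0.88818/0.48312 = 1.83841
AR% = (RR − 1)/RR × 100 = (1.83841 − 1)/1.83841 × 100 = 45.6051%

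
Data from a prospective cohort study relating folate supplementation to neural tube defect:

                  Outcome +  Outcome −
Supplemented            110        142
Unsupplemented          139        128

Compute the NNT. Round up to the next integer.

12

Risk in treated group = 110/252 = 0.43651; risk in control = 139/267 = 0.52060.
Absolute risk reduction = 0.52060 − 0.43651 = 0.08409
NNT = 1 / ARR = 1 / 0.08409 = 11.892 → round up → 12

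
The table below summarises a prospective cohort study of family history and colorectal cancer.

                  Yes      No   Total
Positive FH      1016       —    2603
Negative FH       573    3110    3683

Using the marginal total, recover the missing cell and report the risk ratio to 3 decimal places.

2.509

The missing cell is in the exposed row: 2603 − 1016 = 1587.
So a = 1016, b = 1587, c = 573, d = 3110.
RR = [a/(a+b)] / [c/(c+d)] = (1016/2603) / (573/3683) = 0.39032/0.15558 = 2.50880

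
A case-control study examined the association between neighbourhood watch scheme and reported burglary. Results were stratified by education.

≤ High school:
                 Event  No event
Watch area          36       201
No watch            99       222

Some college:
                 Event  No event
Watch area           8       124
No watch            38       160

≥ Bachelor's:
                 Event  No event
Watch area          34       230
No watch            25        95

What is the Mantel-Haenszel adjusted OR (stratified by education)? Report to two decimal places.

OR_MH = Σ(aᵢdᵢ/nᵢ) / Σ(bᵢcᵢ/nᵢ), where nᵢ is the stratum total.
Stratum 1 (≤ High school): n = 558; a·d/n = 36·222/558 = 14.3226; b·c/n = 201·99/558 = 35.6613
Stratum 2 (Some college): n = 330; a·d/n = 8·160/330 = 3.8788; b·c/n = 124·38/330 = 14.2788
Stratum 3 (≥ Bachelor's): n = 384; a·d/n = 34·95/384 = 8.4115; b·c/n = 230·25/384 = 14.9740
OR_MH = (14.3226 + 3.8788 + 8.4115) / (35.6613 + 14.2788 + 14.9740) = 26.6128 / 64.9140 = 0.40997

0.41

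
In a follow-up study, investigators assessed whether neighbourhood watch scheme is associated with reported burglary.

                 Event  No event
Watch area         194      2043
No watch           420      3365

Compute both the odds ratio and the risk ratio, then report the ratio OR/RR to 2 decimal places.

Cells: a = 194, b = 2043, c = 420, d = 3365.
OR = (194·3365)/(2043·420) = 652810/858060 = 0.76080
Risk in exposed = 194/2237 = 0.08672; risk in unexposed = 420/3785 = 0.11096; RR = 0.78154
OR/RR = 0.76080 / 0.78154 = 0.97346
The outcome is not rare, so the OR lies further from 1 than the RR.

0.97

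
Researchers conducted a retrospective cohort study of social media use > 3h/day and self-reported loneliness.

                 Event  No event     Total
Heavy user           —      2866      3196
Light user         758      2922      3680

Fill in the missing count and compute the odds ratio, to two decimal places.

The missing cell is in the exposed row: 3196 − 2866 = 330.
So a = 330, b = 2866, c = 758, d = 2922.
OR = (a·d)/(b·c) = (330 × 2922) / (2866 × 758) = 964260 / 2172428 = 0.44386

0.44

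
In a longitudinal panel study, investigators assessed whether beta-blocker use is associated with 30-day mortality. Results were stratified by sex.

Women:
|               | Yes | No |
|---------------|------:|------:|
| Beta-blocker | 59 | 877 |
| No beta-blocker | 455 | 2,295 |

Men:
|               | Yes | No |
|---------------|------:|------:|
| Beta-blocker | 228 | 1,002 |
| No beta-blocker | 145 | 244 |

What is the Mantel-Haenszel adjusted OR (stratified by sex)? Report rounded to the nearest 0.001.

0.359

OR_MH = Σ(aᵢdᵢ/nᵢ) / Σ(bᵢcᵢ/nᵢ), where nᵢ is the stratum total.
Stratum 1 (Women): n = 3686; a·d/n = 59·2295/3686 = 36.7349; b·c/n = 877·455/3686 = 108.2569
Stratum 2 (Men): n = 1619; a·d/n = 228·244/1619 = 34.3620; b·c/n = 1002·145/1619 = 89.7406
OR_MH = (36.7349 + 34.3620) / (108.2569 + 89.7406) = 71.0969 / 197.9975 = 0.35908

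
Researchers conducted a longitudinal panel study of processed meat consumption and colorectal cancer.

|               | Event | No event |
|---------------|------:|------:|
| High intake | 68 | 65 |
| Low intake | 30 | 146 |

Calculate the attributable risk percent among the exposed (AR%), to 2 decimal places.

66.66

Cells: a = 68, b = 65, c = 30, d = 146.
Risk in exposed = 68/133 = 0.51128; risk in unexposed = 30/176 = 0.17045.
RR = 0.51128/0.17045 = 2.99950
AR% = (RR − 1)/RR × 100 = (2.99950 − 1)/2.99950 × 100 = 66.6611%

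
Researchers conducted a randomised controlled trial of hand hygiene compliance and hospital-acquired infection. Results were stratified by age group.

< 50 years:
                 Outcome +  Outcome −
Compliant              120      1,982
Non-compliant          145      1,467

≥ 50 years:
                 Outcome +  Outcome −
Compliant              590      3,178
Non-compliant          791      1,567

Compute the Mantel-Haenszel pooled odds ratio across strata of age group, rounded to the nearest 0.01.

0.41

OR_MH = Σ(aᵢdᵢ/nᵢ) / Σ(bᵢcᵢ/nᵢ), where nᵢ is the stratum total.
Stratum 1 (< 50 years): n = 3714; a·d/n = 120·1467/3714 = 47.3990; b·c/n = 1982·145/3714 = 77.3802
Stratum 2 (≥ 50 years): n = 6126; a·d/n = 590·1567/6126 = 150.9190; b·c/n = 3178·791/6126 = 410.3490
OR_MH = (47.3990 + 150.9190) / (77.3802 + 410.3490) = 198.3181 / 487.7292 = 0.40662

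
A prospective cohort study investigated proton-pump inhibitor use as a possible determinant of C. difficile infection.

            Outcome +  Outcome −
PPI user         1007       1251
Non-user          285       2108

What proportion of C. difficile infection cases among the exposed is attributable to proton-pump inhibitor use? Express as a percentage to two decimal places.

73.29

Cells: a = 1007, b = 1251, c = 285, d = 2108.
Risk in exposed = 1007/2258 = 0.44597; risk in unexposed = 285/2393 = 0.11910.
RR = 0.44597/0.11910 = 3.74458
AR% = (RR − 1)/RR × 100 = (3.74458 − 1)/3.74458 × 100 = 73.2948%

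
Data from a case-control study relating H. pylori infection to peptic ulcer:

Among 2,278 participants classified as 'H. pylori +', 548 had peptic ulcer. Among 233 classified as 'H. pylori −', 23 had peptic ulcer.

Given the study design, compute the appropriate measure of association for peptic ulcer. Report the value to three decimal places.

From the description: a = 548, b = 1730, c = 23, d = 210.
This is a case-control study: participants were sampled on outcome status, so risks in the source population cannot be estimated directly — relative risk is not valid here. The odds ratio is the appropriate measure.
OR = (a·d)/(b·c) = (548 × 210) / (1730 × 23) = 115080 / 39790 = 2.89218

2.892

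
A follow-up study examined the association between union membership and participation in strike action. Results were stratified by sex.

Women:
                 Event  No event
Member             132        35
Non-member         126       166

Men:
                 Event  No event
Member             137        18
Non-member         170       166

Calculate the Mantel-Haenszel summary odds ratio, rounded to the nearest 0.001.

5.938

OR_MH = Σ(aᵢdᵢ/nᵢ) / Σ(bᵢcᵢ/nᵢ), where nᵢ is the stratum total.
Stratum 1 (Women): n = 459; a·d/n = 132·166/459 = 47.7386; b·c/n = 35·126/459 = 9.6078
Stratum 2 (Men): n = 491; a·d/n = 137·166/491 = 46.3177; b·c/n = 18·170/491 = 6.2322
OR_MH = (47.7386 + 46.3177) / (9.6078 + 6.2322) = 94.0563 / 15.8400 = 5.93789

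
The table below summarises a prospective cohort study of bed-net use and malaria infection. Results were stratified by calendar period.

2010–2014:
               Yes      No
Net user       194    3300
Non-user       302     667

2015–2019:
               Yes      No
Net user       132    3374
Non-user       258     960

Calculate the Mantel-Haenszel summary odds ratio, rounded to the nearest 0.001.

OR_MH = Σ(aᵢdᵢ/nᵢ) / Σ(bᵢcᵢ/nᵢ), where nᵢ is the stratum total.
Stratum 1 (2010–2014): n = 4463; a·d/n = 194·667/4463 = 28.9935; b·c/n = 3300·302/4463 = 223.3027
Stratum 2 (2015–2019): n = 4724; a·d/n = 132·960/4724 = 26.8247; b·c/n = 3374·258/4724 = 184.2701
OR_MH = (28.9935 + 26.8247) / (223.3027 + 184.2701) = 55.8182 / 407.5728 = 0.13695

0.137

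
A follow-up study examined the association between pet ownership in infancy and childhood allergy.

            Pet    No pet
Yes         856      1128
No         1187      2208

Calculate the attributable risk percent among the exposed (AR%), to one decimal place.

Reading the table with exposure as columns: a = 856 (Pet, case), b = 1187 (Pet, non-case), c = 1128 (No pet, case), d = 2208.
Risk in exposed = 856/2043 = 0.41899; risk in unexposed = 1128/3336 = 0.33813.
RR = 0.41899/0.33813 = 1.23915
AR% = (RR − 1)/RR × 100 = (1.23915 − 1)/1.23915 × 100 = 19.2992%

19.3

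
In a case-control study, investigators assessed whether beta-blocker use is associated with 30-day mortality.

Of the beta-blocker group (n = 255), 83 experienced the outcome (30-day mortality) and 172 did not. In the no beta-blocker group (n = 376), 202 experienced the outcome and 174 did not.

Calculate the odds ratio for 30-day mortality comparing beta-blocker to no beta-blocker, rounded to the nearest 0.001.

0.416

From the description: a = 83, b = 172, c = 202, d = 174.
OR = (a·d)/(b·c) = (83 × 174) / (172 × 202) = 14442 / 34744 = 0.41567
Exposure is associated with lower odds of 30-day mortality (OR = 0.42 < 1).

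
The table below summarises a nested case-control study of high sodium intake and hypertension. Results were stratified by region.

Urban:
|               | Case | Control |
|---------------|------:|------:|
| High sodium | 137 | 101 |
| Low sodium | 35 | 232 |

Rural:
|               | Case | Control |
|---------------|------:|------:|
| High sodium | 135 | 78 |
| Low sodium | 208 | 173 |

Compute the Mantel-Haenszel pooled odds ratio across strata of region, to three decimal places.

OR_MH = Σ(aᵢdᵢ/nᵢ) / Σ(bᵢcᵢ/nᵢ), where nᵢ is the stratum total.
Stratum 1 (Urban): n = 505; a·d/n = 137·232/505 = 62.9386; b·c/n = 101·35/505 = 7.0000
Stratum 2 (Rural): n = 594; a·d/n = 135·173/594 = 39.3182; b·c/n = 78·208/594 = 27.3131
OR_MH = (62.9386 + 39.3182) / (7.0000 + 27.3131) = 102.2568 / 34.3131 = 2.98011

2.980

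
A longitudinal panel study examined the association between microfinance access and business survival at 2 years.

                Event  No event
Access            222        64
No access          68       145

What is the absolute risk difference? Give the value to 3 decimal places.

0.457

Cells: a = 222, b = 64, c = 68, d = 145.
Risk in exposed = 222/286 = 0.776224; risk in unexposed = 68/213 = 0.319249.
Risk difference = 0.776224 − 0.319249 = 0.456975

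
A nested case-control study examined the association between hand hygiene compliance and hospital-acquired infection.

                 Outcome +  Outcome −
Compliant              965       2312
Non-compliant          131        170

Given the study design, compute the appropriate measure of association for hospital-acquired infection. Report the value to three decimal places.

0.542

Cells: a = 965, b = 2312, c = 131, d = 170.
This is a nested case-control study: participants were sampled on outcome status, so risks in the source population cannot be estimated directly — relative risk is not valid here. The odds ratio is the appropriate measure.
OR = (a·d)/(b·c) = (965 × 170) / (2312 × 131) = 164050 / 302872 = 0.54165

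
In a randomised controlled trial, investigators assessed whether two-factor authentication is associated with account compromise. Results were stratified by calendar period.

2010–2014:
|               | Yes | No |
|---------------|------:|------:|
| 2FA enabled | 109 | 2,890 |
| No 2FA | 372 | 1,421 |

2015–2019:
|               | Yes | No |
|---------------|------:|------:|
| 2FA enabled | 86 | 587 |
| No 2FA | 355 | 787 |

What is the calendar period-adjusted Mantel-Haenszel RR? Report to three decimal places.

0.260

RR_MH = Σ(aᵢ·n₀ᵢ/nᵢ) / Σ(cᵢ·n₁ᵢ/nᵢ), with n₁ᵢ = aᵢ+bᵢ (exposed), n₀ᵢ = cᵢ+dᵢ (unexposed), nᵢ = n₁ᵢ+n₀ᵢ.
Stratum 1 (2010–2014): n₁ = 2999, n₀ = 1793, n = 4792; a·n₀/n = 109·1793/4792 = 40.7840; c·n₁/n = 372·2999/4792 = 232.8105
Stratum 2 (2015–2019): n₁ = 673, n₀ = 1142, n = 1815; a·n₀/n = 86·1142/1815 = 54.1113; c·n₁/n = 355·673/1815 = 131.6336
RR_MH = (40.7840 + 54.1113) / (232.8105 + 131.6336) = 94.8953 / 364.4441 = 0.26038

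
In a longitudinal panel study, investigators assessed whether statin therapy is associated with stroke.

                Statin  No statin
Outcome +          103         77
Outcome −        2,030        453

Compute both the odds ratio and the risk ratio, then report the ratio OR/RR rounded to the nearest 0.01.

Reading the table with exposure as columns: a = 103 (Statin, case), b = 2030 (Statin, non-case), c = 77 (No statin, case), d = 453.
OR = (103·453)/(2030·77) = 46659/156310 = 0.29850
Risk in exposed = 103/2133 = 0.04829; risk in unexposed = 77/530 = 0.14528; RR = 0.33238
OR/RR = 0.29850 / 0.33238 = 0.89808
The outcome is not rare, so the OR lies further from 1 than the RR.

0.90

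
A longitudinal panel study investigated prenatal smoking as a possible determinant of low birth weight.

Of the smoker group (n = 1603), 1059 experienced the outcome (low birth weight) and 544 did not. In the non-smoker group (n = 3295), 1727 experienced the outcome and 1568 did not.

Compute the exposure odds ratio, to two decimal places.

1.77

From the description: a = 1059, b = 544, c = 1727, d = 1568.
OR = (a·d)/(b·c) = (1059 × 1568) / (544 × 1727) = 1660512 / 939488 = 1.76746
The odds of low birth weight are about 1.77 times as high in the smoker group.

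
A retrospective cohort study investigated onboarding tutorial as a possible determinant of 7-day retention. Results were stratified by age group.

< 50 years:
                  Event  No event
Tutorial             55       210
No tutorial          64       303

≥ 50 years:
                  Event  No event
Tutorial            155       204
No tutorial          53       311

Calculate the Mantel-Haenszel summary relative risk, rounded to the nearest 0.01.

2.07

RR_MH = Σ(aᵢ·n₀ᵢ/nᵢ) / Σ(cᵢ·n₁ᵢ/nᵢ), with n₁ᵢ = aᵢ+bᵢ (exposed), n₀ᵢ = cᵢ+dᵢ (unexposed), nᵢ = n₁ᵢ+n₀ᵢ.
Stratum 1 (< 50 years): n₁ = 265, n₀ = 367, n = 632; a·n₀/n = 55·367/632 = 31.9383; c·n₁/n = 64·265/632 = 26.8354
Stratum 2 (≥ 50 years): n₁ = 359, n₀ = 364, n = 723; a·n₀/n = 155·364/723 = 78.0360; c·n₁/n = 53·359/723 = 26.3167
RR_MH = (31.9383 + 78.0360) / (26.8354 + 26.3167) = 109.9743 / 53.1522 = 2.06905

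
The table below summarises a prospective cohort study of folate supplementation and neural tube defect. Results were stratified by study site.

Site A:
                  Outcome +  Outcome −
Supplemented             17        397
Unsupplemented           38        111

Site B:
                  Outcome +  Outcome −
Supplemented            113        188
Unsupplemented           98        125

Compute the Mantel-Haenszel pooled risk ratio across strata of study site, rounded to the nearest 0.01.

0.62

RR_MH = Σ(aᵢ·n₀ᵢ/nᵢ) / Σ(cᵢ·n₁ᵢ/nᵢ), with n₁ᵢ = aᵢ+bᵢ (exposed), n₀ᵢ = cᵢ+dᵢ (unexposed), nᵢ = n₁ᵢ+n₀ᵢ.
Stratum 1 (Site A): n₁ = 414, n₀ = 149, n = 563; a·n₀/n = 17·149/563 = 4.4991; c·n₁/n = 38·414/563 = 27.9432
Stratum 2 (Site B): n₁ = 301, n₀ = 223, n = 524; a·n₀/n = 113·223/524 = 48.0897; c·n₁/n = 98·301/524 = 56.2939
RR_MH = (4.4991 + 48.0897) / (27.9432 + 56.2939) = 52.5888 / 84.2371 = 0.62430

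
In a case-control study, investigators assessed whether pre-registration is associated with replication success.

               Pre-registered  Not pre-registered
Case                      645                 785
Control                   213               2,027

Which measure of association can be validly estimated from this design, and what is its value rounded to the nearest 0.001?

7.819

Reading the table with exposure as columns: a = 645 (Pre-registered, case), b = 213 (Pre-registered, non-case), c = 785 (Not pre-registered, case), d = 2027.
This is a case-control study: participants were sampled on outcome status, so risks in the source population cannot be estimated directly — relative risk is not valid here. The odds ratio is the appropriate measure.
OR = (a·d)/(b·c) = (645 × 2027) / (213 × 785) = 1307415 / 167205 = 7.81923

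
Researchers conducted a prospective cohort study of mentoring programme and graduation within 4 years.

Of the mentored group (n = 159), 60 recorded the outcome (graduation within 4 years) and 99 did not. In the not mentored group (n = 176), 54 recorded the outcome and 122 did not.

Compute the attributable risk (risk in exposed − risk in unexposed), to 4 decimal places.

0.0705

From the description: a = 60, b = 99, c = 54, d = 122.
Risk in exposed = 60/159 = 0.377358; risk in unexposed = 54/176 = 0.306818.
Risk difference = 0.377358 − 0.306818 = 0.070540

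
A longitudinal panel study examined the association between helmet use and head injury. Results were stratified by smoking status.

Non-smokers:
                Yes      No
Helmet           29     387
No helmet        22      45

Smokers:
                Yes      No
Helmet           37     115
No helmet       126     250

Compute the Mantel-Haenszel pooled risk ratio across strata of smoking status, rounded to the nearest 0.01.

0.55

RR_MH = Σ(aᵢ·n₀ᵢ/nᵢ) / Σ(cᵢ·n₁ᵢ/nᵢ), with n₁ᵢ = aᵢ+bᵢ (exposed), n₀ᵢ = cᵢ+dᵢ (unexposed), nᵢ = n₁ᵢ+n₀ᵢ.
Stratum 1 (Non-smokers): n₁ = 416, n₀ = 67, n = 483; a·n₀/n = 29·67/483 = 4.0228; c·n₁/n = 22·416/483 = 18.9482
Stratum 2 (Smokers): n₁ = 152, n₀ = 376, n = 528; a·n₀/n = 37·376/528 = 26.3485; c·n₁/n = 126·152/528 = 36.2727
RR_MH = (4.0228 + 26.3485) / (18.9482 + 36.2727) = 30.3713 / 55.2210 = 0.55000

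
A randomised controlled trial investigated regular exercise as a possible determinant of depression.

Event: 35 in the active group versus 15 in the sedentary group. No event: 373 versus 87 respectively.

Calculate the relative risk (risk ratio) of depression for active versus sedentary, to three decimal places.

From the description: a = 35, b = 373, c = 15, d = 87.
Risk in exposed = 35/408 = 0.08578; risk in unexposed = 15/102 = 0.14706.
RR = 0.08578 / 0.14706 = 0.58333
The risk is 42% lower among the exposed than among the unexposed.

0.583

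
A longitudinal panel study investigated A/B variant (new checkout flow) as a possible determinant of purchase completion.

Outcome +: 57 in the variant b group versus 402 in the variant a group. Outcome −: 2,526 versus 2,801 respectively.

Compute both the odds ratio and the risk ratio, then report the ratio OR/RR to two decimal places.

0.89

From the description: a = 57, b = 2526, c = 402, d = 2801.
OR = (57·2801)/(2526·402) = 159657/1015452 = 0.15723
Risk in exposed = 57/2583 = 0.02207; risk in unexposed = 402/3203 = 0.12551; RR = 0.17583
OR/RR = 0.15723 / 0.17583 = 0.89423
The outcome is not rare, so the OR lies further from 1 than the RR.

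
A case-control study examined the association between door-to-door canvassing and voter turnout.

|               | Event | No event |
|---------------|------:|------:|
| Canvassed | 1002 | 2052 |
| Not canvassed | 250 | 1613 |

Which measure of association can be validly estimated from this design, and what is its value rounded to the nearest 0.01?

3.15

Cells: a = 1002, b = 2052, c = 250, d = 1613.
This is a case-control study: participants were sampled on outcome status, so risks in the source population cannot be estimated directly — relative risk is not valid here. The odds ratio is the appropriate measure.
OR = (a·d)/(b·c) = (1002 × 1613) / (2052 × 250) = 1616226 / 513000 = 3.15054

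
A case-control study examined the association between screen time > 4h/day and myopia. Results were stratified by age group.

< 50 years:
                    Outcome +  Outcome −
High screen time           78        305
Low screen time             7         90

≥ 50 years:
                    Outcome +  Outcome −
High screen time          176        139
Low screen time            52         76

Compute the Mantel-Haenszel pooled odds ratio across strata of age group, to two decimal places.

OR_MH = Σ(aᵢdᵢ/nᵢ) / Σ(bᵢcᵢ/nᵢ), where nᵢ is the stratum total.
Stratum 1 (< 50 years): n = 480; a·d/n = 78·90/480 = 14.6250; b·c/n = 305·7/480 = 4.4479
Stratum 2 (≥ 50 years): n = 443; a·d/n = 176·76/443 = 30.1941; b·c/n = 139·52/443 = 16.3160
OR_MH = (14.6250 + 30.1941) / (4.4479 + 16.3160) = 44.8191 / 20.7639 = 2.15851

2.16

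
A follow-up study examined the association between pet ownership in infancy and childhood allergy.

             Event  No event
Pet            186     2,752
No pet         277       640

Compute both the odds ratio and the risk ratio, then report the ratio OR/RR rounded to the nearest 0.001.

0.745

Cells: a = 186, b = 2752, c = 277, d = 640.
OR = (186·640)/(2752·277) = 119040/762304 = 0.15616
Risk in exposed = 186/2938 = 0.06331; risk in unexposed = 277/917 = 0.30207; RR = 0.20958
OR/RR = 0.15616 / 0.20958 = 0.74510
The outcome is not rare, so the OR lies further from 1 than the RR.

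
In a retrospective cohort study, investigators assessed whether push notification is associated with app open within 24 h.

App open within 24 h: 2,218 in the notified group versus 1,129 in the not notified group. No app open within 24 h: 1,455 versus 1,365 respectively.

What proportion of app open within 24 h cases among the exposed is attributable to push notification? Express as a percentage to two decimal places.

From the description: a = 2218, b = 1455, c = 1129, d = 1365.
Risk in exposed = 2218/3673 = 0.60387; risk in unexposed = 1129/2494 = 0.45269.
RR = 0.60387/0.45269 = 1.33396
AR% = (RR − 1)/RR × 100 = (1.33396 − 1)/1.33396 × 100 = 25.0353%

25.04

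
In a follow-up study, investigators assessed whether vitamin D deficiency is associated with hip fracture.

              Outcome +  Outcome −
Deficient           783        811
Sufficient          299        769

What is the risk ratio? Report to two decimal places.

Cells: a = 783, b = 811, c = 299, d = 769.
Risk in exposed = 783/1594 = 0.49122; risk in unexposed = 299/1068 = 0.27996.
RR = 0.49122 / 0.27996 = 1.75458
The risk among the exposed is 1.75 times that among the unexposed.

1.75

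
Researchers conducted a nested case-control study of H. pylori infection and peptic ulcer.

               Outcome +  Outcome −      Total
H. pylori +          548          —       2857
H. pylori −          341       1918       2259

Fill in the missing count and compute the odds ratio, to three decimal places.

1.335

The missing cell is in the exposed row: 2857 − 548 = 2309.
So a = 548, b = 2309, c = 341, d = 1918.
OR = (a·d)/(b·c) = (548 × 1918) / (2309 × 341) = 1051064 / 787369 = 1.33491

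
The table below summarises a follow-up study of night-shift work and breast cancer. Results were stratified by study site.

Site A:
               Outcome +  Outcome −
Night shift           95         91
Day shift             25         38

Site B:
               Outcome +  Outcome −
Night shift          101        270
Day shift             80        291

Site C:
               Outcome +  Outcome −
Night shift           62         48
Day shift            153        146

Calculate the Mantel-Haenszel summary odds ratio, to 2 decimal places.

1.36

OR_MH = Σ(aᵢdᵢ/nᵢ) / Σ(bᵢcᵢ/nᵢ), where nᵢ is the stratum total.
Stratum 1 (Site A): n = 249; a·d/n = 95·38/249 = 14.4980; b·c/n = 91·25/249 = 9.1365
Stratum 2 (Site B): n = 742; a·d/n = 101·291/742 = 39.6105; b·c/n = 270·80/742 = 29.1105
Stratum 3 (Site C): n = 409; a·d/n = 62·146/409 = 22.1320; b·c/n = 48·153/409 = 17.9560
OR_MH = (14.4980 + 39.6105 + 22.1320) / (9.1365 + 29.1105 + 17.9560) = 76.2405 / 56.2030 = 1.35652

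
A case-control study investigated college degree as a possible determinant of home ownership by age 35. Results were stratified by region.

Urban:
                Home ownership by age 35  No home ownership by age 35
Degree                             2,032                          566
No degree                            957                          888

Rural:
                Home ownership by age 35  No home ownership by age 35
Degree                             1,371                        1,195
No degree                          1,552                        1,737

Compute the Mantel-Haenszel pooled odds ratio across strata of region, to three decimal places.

OR_MH = Σ(aᵢdᵢ/nᵢ) / Σ(bᵢcᵢ/nᵢ), where nᵢ is the stratum total.
Stratum 1 (Urban): n = 4443; a·d/n = 2032·888/4443 = 406.1256; b·c/n = 566·957/4443 = 121.9136
Stratum 2 (Rural): n = 5855; a·d/n = 1371·1737/5855 = 406.7339; b·c/n = 1195·1552/5855 = 316.7617
OR_MH = (406.1256 + 406.7339) / (121.9136 + 316.7617) = 812.8595 / 438.6753 = 1.85299

1.853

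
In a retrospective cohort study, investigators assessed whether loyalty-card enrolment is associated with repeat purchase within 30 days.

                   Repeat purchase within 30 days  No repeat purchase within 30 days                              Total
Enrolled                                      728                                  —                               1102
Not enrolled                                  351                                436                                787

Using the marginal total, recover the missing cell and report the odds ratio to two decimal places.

2.42

The missing cell is in the exposed row: 1102 − 728 = 374.
So a = 728, b = 374, c = 351, d = 436.
OR = (a·d)/(b·c) = (728 × 436) / (374 × 351) = 317408 / 131274 = 2.41790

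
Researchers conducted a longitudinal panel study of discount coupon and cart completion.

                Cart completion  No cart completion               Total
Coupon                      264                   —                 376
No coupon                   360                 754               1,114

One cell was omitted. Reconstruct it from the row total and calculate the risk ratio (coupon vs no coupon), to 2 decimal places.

2.17

The missing cell is in the exposed row: 376 − 264 = 112.
So a = 264, b = 112, c = 360, d = 754.
RR = [a/(a+b)] / [c/(c+d)] = (264/376) / (360/1114) = 0.70213/0.32316 = 2.17270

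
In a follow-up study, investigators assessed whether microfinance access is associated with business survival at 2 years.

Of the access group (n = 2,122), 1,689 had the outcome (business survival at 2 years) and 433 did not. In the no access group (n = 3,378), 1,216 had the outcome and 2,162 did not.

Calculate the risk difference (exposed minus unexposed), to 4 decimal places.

0.4360

From the description: a = 1689, b = 433, c = 1216, d = 2162.
Risk in exposed = 1689/2122 = 0.795947; risk in unexposed = 1216/3378 = 0.359976.
Risk difference = 0.795947 − 0.359976 = 0.435971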